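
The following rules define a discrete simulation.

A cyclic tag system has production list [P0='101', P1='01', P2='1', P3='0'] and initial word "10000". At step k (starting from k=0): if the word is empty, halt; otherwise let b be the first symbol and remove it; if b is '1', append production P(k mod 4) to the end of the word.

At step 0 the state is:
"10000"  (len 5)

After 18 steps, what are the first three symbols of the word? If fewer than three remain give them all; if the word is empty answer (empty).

001

0) "10000"  (len 5)
1) "0000101"  (len 7)
2) "000101"  (len 6)
3) "00101"  (len 5)
4) "0101"  (len 4)
5) "101"  (len 3)
6) "0101"  (len 4)
7) "101"  (len 3)
8) "010"  (len 3)
9) "10"  (len 2)
10) "001"  (len 3)
11) "01"  (len 2)
12) "1"  (len 1)
13) "101"  (len 3)
14) "0101"  (len 4)
15) "101"  (len 3)
16) "010"  (len 3)
17) "10"  (len 2)
18) "001"  (len 3)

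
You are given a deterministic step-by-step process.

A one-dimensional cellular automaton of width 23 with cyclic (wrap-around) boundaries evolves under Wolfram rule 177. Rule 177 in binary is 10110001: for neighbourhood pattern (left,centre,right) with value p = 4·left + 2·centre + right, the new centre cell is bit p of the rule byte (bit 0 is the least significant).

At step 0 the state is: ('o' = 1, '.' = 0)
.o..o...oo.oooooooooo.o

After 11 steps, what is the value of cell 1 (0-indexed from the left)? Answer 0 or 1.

0

step 0: .o..o...oo.oooooooooo.o
step 1: o.o..oo...o.oooooooo.o.
step 2: .o.o...oo..o.oooooo.o.o
step 3: o.o.oo...o..o.oooo.o.o.
step 4: .o.o..oo..o..o.oo.o.o.o
step 5: o.o.o...o..o..o..o.o.o.
step 6: .o.o.oo..o..o..o..o.o.o
step 7: o.o.o..o..o..o..o..o.o.
step 8: .o.o.o..o..o..o..o..o.o
step 9: o.o.o.o..o..o..o..o..o.
step 10: .o.o.o.o..o..o..o..o..o
step 11: o.o.o.o.o..o..o..o..o..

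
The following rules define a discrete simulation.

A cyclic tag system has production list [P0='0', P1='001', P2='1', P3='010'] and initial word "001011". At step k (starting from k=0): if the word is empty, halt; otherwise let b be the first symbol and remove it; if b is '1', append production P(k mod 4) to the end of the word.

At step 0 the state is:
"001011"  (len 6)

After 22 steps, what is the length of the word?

[0] "001011"  (len 6)
[1] "01011"  (len 5)
[2] "1011"  (len 4)
[3] "0111"  (len 4)
[4] "111"  (len 3)
[5] "110"  (len 3)
[6] "10001"  (len 5)
[7] "00011"  (len 5)
[8] "0011"  (len 4)
[9] "011"  (len 3)
[10] "11"  (len 2)
[11] "11"  (len 2)
[12] "1010"  (len 4)
[13] "0100"  (len 4)
[14] "100"  (len 3)
[15] "001"  (len 3)
[16] "01"  (len 2)
[17] "1"  (len 1)
[18] "001"  (len 3)
[19] "01"  (len 2)
[20] "1"  (len 1)
[21] "0"  (len 1)
[22] (halted — word empty)

0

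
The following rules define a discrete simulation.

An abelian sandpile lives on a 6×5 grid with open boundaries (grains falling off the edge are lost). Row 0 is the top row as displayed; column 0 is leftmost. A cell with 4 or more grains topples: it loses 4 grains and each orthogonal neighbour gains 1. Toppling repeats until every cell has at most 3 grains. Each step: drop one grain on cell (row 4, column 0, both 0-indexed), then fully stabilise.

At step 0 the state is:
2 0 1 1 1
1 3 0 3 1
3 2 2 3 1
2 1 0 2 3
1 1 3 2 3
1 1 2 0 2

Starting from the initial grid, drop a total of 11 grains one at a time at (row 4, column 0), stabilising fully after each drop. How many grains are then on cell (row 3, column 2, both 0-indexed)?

1

step 0: 2 0 1 1 1
1 3 0 3 1
3 2 2 3 1
2 1 0 2 3
1 1 3 2 3
1 1 2 0 2
step 1: 2 0 1 1 1
1 3 0 3 1
3 2 2 3 1
2 1 0 2 3
2 1 3 2 3
1 1 2 0 2
step 2: 2 0 1 1 1
1 3 0 3 1
3 2 2 3 1
2 1 0 2 3
3 1 3 2 3
1 1 2 0 2
step 3: 2 0 1 1 1
1 3 0 3 1
3 2 2 3 1
3 1 0 2 3
0 2 3 2 3
2 1 2 0 2
step 4: 2 0 1 1 1
1 3 0 3 1
3 2 2 3 1
3 1 0 2 3
1 2 3 2 3
2 1 2 0 2
step 5: 2 0 1 1 1
1 3 0 3 1
3 2 2 3 1
3 1 0 2 3
2 2 3 2 3
2 1 2 0 2
step 6: 2 0 1 1 1
1 3 0 3 1
3 2 2 3 1
3 1 0 2 3
3 2 3 2 3
2 1 2 0 2
step 7: 2 0 1 1 1
2 3 0 3 1
0 3 2 3 1
1 2 0 2 3
1 3 3 2 3
3 1 2 0 2
step 8: 2 0 1 1 1
2 3 0 3 1
0 3 2 3 1
1 2 0 2 3
2 3 3 2 3
3 1 2 0 2
step 9: 2 0 1 1 1
2 3 0 3 1
0 3 2 3 1
1 2 0 2 3
3 3 3 2 3
3 1 2 0 2
step 10: 2 0 1 1 1
2 3 0 3 1
0 3 2 3 1
2 3 1 2 3
2 1 0 3 3
0 3 3 0 2
step 11: 2 0 1 1 1
2 3 0 3 1
0 3 2 3 1
2 3 1 2 3
3 1 0 3 3
0 3 3 0 2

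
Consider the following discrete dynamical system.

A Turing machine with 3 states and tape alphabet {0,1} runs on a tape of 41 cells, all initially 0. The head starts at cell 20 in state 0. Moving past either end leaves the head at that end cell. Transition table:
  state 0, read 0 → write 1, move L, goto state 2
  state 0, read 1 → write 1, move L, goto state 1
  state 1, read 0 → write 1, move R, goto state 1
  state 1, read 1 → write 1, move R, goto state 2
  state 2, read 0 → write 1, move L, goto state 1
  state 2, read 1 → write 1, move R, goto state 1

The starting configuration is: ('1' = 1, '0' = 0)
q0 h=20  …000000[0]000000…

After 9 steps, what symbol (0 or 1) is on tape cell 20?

k=0  q0 h=20  …000000[0]000000…
k=1  q2 h=19  …000000[0]100000…
k=2  q1 h=18  …000000[0]110000…
k=3  q1 h=19  …000001[1]100000…
k=4  q2 h=20  …000011[1]000000…
k=5  q1 h=21  …000111[0]000000…
k=6  q1 h=22  …001111[0]000000…
k=7  q1 h=23  …011111[0]000000…
k=8  q1 h=24  …111111[0]000000…
k=9  q1 h=25  …111111[0]000000…

1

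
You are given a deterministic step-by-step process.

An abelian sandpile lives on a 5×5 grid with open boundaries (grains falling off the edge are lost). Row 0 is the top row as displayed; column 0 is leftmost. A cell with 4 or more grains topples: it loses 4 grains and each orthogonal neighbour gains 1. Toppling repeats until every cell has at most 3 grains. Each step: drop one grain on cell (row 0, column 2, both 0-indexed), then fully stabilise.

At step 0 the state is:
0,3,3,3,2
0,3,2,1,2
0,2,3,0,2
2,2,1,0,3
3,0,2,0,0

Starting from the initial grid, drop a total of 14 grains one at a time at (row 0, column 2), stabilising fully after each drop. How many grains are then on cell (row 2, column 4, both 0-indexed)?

3

gen 0: 0,3,3,3,2
0,3,2,1,2
0,2,3,0,2
2,2,1,0,3
3,0,2,0,0
gen 1: 1,1,3,0,3
1,2,1,3,2
1,0,1,1,2
2,3,2,0,3
3,0,2,0,0
gen 2: 1,2,0,1,3
1,2,2,3,2
1,0,1,1,2
2,3,2,0,3
3,0,2,0,0
gen 3: 1,2,1,1,3
1,2,2,3,2
1,0,1,1,2
2,3,2,0,3
3,0,2,0,0
gen 4: 1,2,2,1,3
1,2,2,3,2
1,0,1,1,2
2,3,2,0,3
3,0,2,0,0
gen 5: 1,2,3,1,3
1,2,2,3,2
1,0,1,1,2
2,3,2,0,3
3,0,2,0,0
gen 6: 1,3,0,2,3
1,2,3,3,2
1,0,1,1,2
2,3,2,0,3
3,0,2,0,0
gen 7: 1,3,1,2,3
1,2,3,3,2
1,0,1,1,2
2,3,2,0,3
3,0,2,0,0
gen 8: 1,3,2,2,3
1,2,3,3,2
1,0,1,1,2
2,3,2,0,3
3,0,2,0,0
gen 9: 1,3,3,2,3
1,2,3,3,2
1,0,1,1,2
2,3,2,0,3
3,0,2,0,0
gen 10: 2,1,3,1,1
2,0,2,2,0
1,1,2,2,3
2,3,2,0,3
3,0,2,0,0
gen 11: 2,2,0,2,1
2,0,3,2,0
1,1,2,2,3
2,3,2,0,3
3,0,2,0,0
gen 12: 2,2,1,2,1
2,0,3,2,0
1,1,2,2,3
2,3,2,0,3
3,0,2,0,0
gen 13: 2,2,2,2,1
2,0,3,2,0
1,1,2,2,3
2,3,2,0,3
3,0,2,0,0
gen 14: 2,2,3,2,1
2,0,3,2,0
1,1,2,2,3
2,3,2,0,3
3,0,2,0,0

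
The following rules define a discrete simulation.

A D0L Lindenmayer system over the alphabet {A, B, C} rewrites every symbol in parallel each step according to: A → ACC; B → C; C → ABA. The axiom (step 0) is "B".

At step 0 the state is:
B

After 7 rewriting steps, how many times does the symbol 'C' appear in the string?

185

t=0: B
t=1: C
t=2: ABA
t=3: ACCCACC
t=4: ACCABAABAABAACCABAABA
t=5: ACCABAABAACCCACCACCCACCACCCACCACCABAABAACCCACCACCCACC
t=6: ACCABAABAACCCACCACCCACCACCABAABAABAACCABAABAACCABAABAABAAC…BAACCCACCACCCACCACCABAABAABAACCABAABAACCABAABAABAACCABAABA  (len 151)
t=7: ACCABAABAACCCACCACCCACCACCABAABAABAACCABAABAACCABAABAABAAC…CCACCACCABAABAACCCACCACCCACCACCCACCACCABAABAACCCACCACCCACC  (len 395)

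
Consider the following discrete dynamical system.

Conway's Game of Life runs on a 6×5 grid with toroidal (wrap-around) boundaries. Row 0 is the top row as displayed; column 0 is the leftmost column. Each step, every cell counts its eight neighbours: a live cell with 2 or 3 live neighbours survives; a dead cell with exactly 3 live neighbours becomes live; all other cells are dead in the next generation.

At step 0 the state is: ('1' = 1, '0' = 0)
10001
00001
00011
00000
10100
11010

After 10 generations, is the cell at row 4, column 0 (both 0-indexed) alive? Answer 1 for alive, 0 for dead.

0) 10001
00001
00011
00000
10100
11010
1) 01010
00000
00011
00011
10101
00110
2) 00010
00111
00011
00100
11100
10000
3) 00110
00100
00001
10101
10100
10101
4) 00101
00100
11001
10001
00100
10101
5) 10101
00101
01011
00011
00000
10101
6) 00100
00100
00000
10111
10000
10001
7) 01010
00000
01101
11011
00000
11001
8) 01101
11010
01101
01011
00110
11101
9) 00000
00000
00000
01001
00000
00001
10) 00000
00000
00000
00000
10000
00000

1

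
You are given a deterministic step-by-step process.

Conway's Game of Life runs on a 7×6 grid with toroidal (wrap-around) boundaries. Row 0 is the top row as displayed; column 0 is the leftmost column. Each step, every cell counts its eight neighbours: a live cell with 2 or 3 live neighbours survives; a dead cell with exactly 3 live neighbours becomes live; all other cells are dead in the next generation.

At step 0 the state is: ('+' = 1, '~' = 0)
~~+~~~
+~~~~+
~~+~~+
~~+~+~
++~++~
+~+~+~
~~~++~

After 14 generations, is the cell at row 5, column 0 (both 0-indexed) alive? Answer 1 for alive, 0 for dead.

1

k=0  ~~+~~~
+~~~~+
~~+~~+
~~+~+~
++~++~
+~+~+~
~~~++~
k=1  ~~~+++
++~~~+
++~+++
+~+~+~
+~~~+~
+~+~~~
~++~++
k=2  ~~~+~~
~+~~~~
~~~+~~
~~+~~~
+~~~~~
+~+~+~
~++~~~
k=3  ~+~~~~
~~+~~~
~~+~~~
~~~~~~
~~~+~+
+~++~+
~++~~~
k=4  ~+~~~~
~++~~~
~~~~~~
~~~~~~
+~++~+
+~~+~+
~~~+~~
k=5  ~+~~~~
~++~~~
~~~~~~
~~~~~~
++++~+
++~+~+
+~+~+~
k=6  +~~+~~
~++~~~
~~~~~~
+++~~~
~~~+~+
~~~~~~
~~+++~
k=7  ~~~~+~
~++~~~
+~~~~~
+++~~~
+++~~~
~~+~~~
~~+++~
k=8  ~+~~+~
~+~~~~
+~~~~~
~~+~~+
+~~+~~
~~~~~~
~~+~+~
k=9  ~+++~~
++~~~~
++~~~~
++~~~+
~~~~~~
~~~+~~
~~~+~~
k=10  ++~+~~
~~~~~~
~~+~~~
~+~~~+
+~~~~~
~~~~~~
~~~++~
k=11  ~~+++~
~++~~~
~~~~~~
++~~~~
+~~~~~
~~~~~~
~~+++~
k=12  ~~~~+~
~++~~~
+~+~~~
++~~~~
++~~~~
~~~+~~
~~+~+~
k=13  ~++~~~
~+++~~
+~+~~~
~~+~~+
+++~~~
~+++~~
~~~~+~
k=14  ~+~~~~
+~~+~~
+~~~~~
~~++~+
+~~~~~
+~~+~~
~~~~~~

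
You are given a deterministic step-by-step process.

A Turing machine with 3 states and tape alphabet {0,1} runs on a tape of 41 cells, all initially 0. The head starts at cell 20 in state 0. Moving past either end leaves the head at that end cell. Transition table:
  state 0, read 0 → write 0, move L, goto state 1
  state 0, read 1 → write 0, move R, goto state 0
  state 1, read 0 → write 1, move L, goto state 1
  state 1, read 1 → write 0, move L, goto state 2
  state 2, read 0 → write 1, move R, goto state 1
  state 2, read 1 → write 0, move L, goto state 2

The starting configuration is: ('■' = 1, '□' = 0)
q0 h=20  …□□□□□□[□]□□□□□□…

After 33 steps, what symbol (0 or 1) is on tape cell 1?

0) q0 h=20  …□□□□□□[□]□□□□□□…
1) q1 h=19  …□□□□□□[□]□□□□□□…
2) q1 h=18  …□□□□□□[□]■□□□□□…
3) q1 h=17  …□□□□□□[□]■■□□□□…
4) q1 h=16  …□□□□□□[□]■■■□□□…
5) q1 h=15  …□□□□□□[□]■■■■□□…
6) q1 h=14  …□□□□□□[□]■■■■■□…
7) q1 h=13  …□□□□□□[□]■■■■■■…
8) q1 h=12  …□□□□□□[□]■■■■■■…
9) q1 h=11  …□□□□□□[□]■■■■■■…
10) q1 h=10  …□□□□□□[□]■■■■■■…
11) q1 h= 9  …□□□□□□[□]■■■■■■…
12) q1 h= 8  …□□□□□□[□]■■■■■■…
13) q1 h= 7  …□□□□□□[□]■■■■■■…
14) q1 h= 6  |□□□□□□[□]■■■■■■…
15) q1 h= 5  |□□□□□[□]■■■■■■…
16) q1 h= 4  |□□□□[□]■■■■■■…
17) q1 h= 3  |□□□[□]■■■■■■…
18) q1 h= 2  |□□[□]■■■■■■…
19) q1 h= 1  |□[□]■■■■■■…
20) q1 h= 0  |[□]■■■■■■…
21) q1 h= 0  |[■]■■■■■■…
22) q2 h= 0  |[□]■■■■■■…
23) q1 h= 1  |■[■]■■■■■■…
24) q2 h= 0  |[■]□■■■■■…
25) q2 h= 0  |[□]□■■■■■…
26) q1 h= 1  |■[□]■■■■■■…
27) q1 h= 0  |[■]■■■■■■…
28) q2 h= 0  |[□]■■■■■■…
29) q1 h= 1  |■[■]■■■■■■…
30) q2 h= 0  |[■]□■■■■■…
31) q2 h= 0  |[□]□■■■■■…
32) q1 h= 1  |■[□]■■■■■■…
33) q1 h= 0  |[■]■■■■■■…

1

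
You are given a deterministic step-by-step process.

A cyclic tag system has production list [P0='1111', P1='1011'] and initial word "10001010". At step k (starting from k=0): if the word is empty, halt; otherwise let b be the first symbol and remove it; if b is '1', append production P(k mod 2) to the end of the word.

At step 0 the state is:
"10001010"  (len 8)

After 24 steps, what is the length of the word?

60

step 0: "10001010"  (len 8)
step 1: "00010101111"  (len 11)
step 2: "0010101111"  (len 10)
step 3: "010101111"  (len 9)
step 4: "10101111"  (len 8)
step 5: "01011111111"  (len 11)
step 6: "1011111111"  (len 10)
step 7: "0111111111111"  (len 13)
step 8: "111111111111"  (len 12)
step 9: "111111111111111"  (len 15)
step 10: "111111111111111011"  (len 18)
step 11: "111111111111110111111"  (len 21)
step 12: "111111111111101111111011"  (len 24)
step 13: "111111111111011111110111111"  (len 27)
step 14: "111111111110111111101111111011"  (len 30)
step 15: "111111111101111111011111110111111"  (len 33)
step 16: "111111111011111110111111101111111011"  (len 36)
step 17: "111111110111111101111111011111110111111"  (len 39)
step 18: "111111101111111011111110111111101111111011"  (len 42)
step 19: "111111011111110111111101111111011111110111111"  (len 45)
step 20: "111110111111101111111011111110111111101111111011"  (len 48)
step 21: "111101111111011111110111111101111111011111110111111"  (len 51)
step 22: "111011111110111111101111111011111110111111101111111011"  (len 54)
step 23: "110111111101111111011111110111111101111111011111110111111"  (len 57)
step 24: "101111111011111110111111101111111011111110111111101111111011"  (len 60)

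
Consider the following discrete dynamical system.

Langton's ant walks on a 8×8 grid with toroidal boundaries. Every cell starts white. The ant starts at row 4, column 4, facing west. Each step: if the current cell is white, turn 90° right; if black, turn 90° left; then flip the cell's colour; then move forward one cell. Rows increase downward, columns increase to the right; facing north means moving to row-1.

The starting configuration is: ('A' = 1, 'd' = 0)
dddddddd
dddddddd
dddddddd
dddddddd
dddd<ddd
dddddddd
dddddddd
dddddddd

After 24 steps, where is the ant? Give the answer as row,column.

t=0: dddddddd
dddddddd
dddddddd
dddddddd
dddd<ddd
dddddddd
dddddddd
dddddddd
t=1: dddddddd
dddddddd
dddddddd
dddd^ddd
ddddAddd
dddddddd
dddddddd
dddddddd
t=2: dddddddd
dddddddd
dddddddd
ddddA>dd
ddddAddd
dddddddd
dddddddd
dddddddd
t=3: dddddddd
dddddddd
dddddddd
ddddAAdd
ddddAvdd
dddddddd
dddddddd
dddddddd
t=4: dddddddd
dddddddd
dddddddd
ddddAAdd
dddd<Add
dddddddd
dddddddd
dddddddd
t=5: dddddddd
dddddddd
dddddddd
ddddAAdd
dddddAdd
ddddvddd
dddddddd
dddddddd
t=6: dddddddd
dddddddd
dddddddd
ddddAAdd
dddddAdd
ddd<Addd
dddddddd
dddddddd
t=7: dddddddd
dddddddd
dddddddd
ddddAAdd
ddd^dAdd
dddAAddd
dddddddd
dddddddd
t=8: dddddddd
dddddddd
dddddddd
ddddAAdd
dddA>Add
dddAAddd
dddddddd
dddddddd
t=9: dddddddd
dddddddd
dddddddd
ddddAAdd
dddAAAdd
dddAvddd
dddddddd
dddddddd
t=10: dddddddd
dddddddd
dddddddd
ddddAAdd
dddAAAdd
dddAd>dd
dddddddd
dddddddd
t=11: dddddddd
dddddddd
dddddddd
ddddAAdd
dddAAAdd
dddAdAdd
dddddvdd
dddddddd
t=12: dddddddd
dddddddd
dddddddd
ddddAAdd
dddAAAdd
dddAdAdd
dddd<Add
dddddddd
t=13: dddddddd
dddddddd
dddddddd
ddddAAdd
dddAAAdd
dddA^Add
ddddAAdd
dddddddd
t=14: dddddddd
dddddddd
dddddddd
ddddAAdd
dddAAAdd
dddAA>dd
ddddAAdd
dddddddd
t=15: dddddddd
dddddddd
dddddddd
ddddAAdd
dddAA^dd
dddAAddd
ddddAAdd
dddddddd
t=16: dddddddd
dddddddd
dddddddd
ddddAAdd
dddA<ddd
dddAAddd
ddddAAdd
dddddddd
t=17: dddddddd
dddddddd
dddddddd
ddddAAdd
dddAdddd
dddAvddd
ddddAAdd
dddddddd
t=18: dddddddd
dddddddd
dddddddd
ddddAAdd
dddAdddd
dddAd>dd
ddddAAdd
dddddddd
t=19: dddddddd
dddddddd
dddddddd
ddddAAdd
dddAdddd
dddAdAdd
ddddAvdd
dddddddd
t=20: dddddddd
dddddddd
dddddddd
ddddAAdd
dddAdddd
dddAdAdd
ddddAd>d
dddddddd
t=21: dddddddd
dddddddd
dddddddd
ddddAAdd
dddAdddd
dddAdAdd
ddddAdAd
ddddddvd
t=22: dddddddd
dddddddd
dddddddd
ddddAAdd
dddAdddd
dddAdAdd
ddddAdAd
ddddd<Ad
t=23: dddddddd
dddddddd
dddddddd
ddddAAdd
dddAdddd
dddAdAdd
ddddA^Ad
dddddAAd
t=24: dddddddd
dddddddd
dddddddd
ddddAAdd
dddAdddd
dddAdAdd
ddddAA>d
dddddAAd

6,6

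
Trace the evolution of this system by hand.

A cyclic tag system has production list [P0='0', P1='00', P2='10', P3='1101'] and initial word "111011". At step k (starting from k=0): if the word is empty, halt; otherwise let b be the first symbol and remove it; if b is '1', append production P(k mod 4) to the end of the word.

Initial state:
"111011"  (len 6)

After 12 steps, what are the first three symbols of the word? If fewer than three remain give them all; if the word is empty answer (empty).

000

gen 0: "111011"  (len 6)
gen 1: "110110"  (len 6)
gen 2: "1011000"  (len 7)
gen 3: "01100010"  (len 8)
gen 4: "1100010"  (len 7)
gen 5: "1000100"  (len 7)
gen 6: "00010000"  (len 8)
gen 7: "0010000"  (len 7)
gen 8: "010000"  (len 6)
gen 9: "10000"  (len 5)
gen 10: "000000"  (len 6)
gen 11: "00000"  (len 5)
gen 12: "0000"  (len 4)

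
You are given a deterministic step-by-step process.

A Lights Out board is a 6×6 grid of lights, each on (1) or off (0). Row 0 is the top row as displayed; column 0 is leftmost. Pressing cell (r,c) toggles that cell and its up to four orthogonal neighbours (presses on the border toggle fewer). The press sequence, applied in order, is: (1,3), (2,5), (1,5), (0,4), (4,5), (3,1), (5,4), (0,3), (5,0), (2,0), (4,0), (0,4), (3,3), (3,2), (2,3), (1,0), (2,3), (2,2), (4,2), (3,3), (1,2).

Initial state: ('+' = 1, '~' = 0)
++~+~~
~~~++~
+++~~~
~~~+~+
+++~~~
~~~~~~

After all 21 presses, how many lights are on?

gen 0: ++~+~~
~~~++~
+++~~~
~~~+~+
+++~~~
~~~~~~
gen 1: ++~~~~
~~+~~~
++++~~
~~~+~+
+++~~~
~~~~~~
gen 2: ++~~~~
~~+~~+
++++++
~~~+~~
+++~~~
~~~~~~
gen 3: ++~~~+
~~+~+~
+++++~
~~~+~~
+++~~~
~~~~~~
gen 4: ++~++~
~~+~~~
+++++~
~~~+~~
+++~~~
~~~~~~
gen 5: ++~++~
~~+~~~
+++++~
~~~+~+
+++~++
~~~~~+
gen 6: ++~++~
~~+~~~
+~+++~
++++~+
+~+~++
~~~~~+
gen 7: ++~++~
~~+~~~
+~+++~
++++~+
+~+~~+
~~~++~
gen 8: +++~~~
~~++~~
+~+++~
++++~+
+~+~~+
~~~++~
gen 9: +++~~~
~~++~~
+~+++~
++++~+
~~+~~+
++~++~
gen 10: +++~~~
+~++~~
~++++~
~+++~+
~~+~~+
++~++~
gen 11: +++~~~
+~++~~
~++++~
++++~+
+++~~+
~+~++~
gen 12: ++++++
+~+++~
~++++~
++++~+
+++~~+
~+~++~
gen 13: ++++++
+~+++~
~++~+~
++~~++
++++~+
~+~++~
gen 14: ++++++
+~+++~
~+~~+~
+~++++
++~+~+
~+~++~
gen 15: ++++++
+~+~+~
~+++~~
+~+~++
++~+~+
~+~++~
gen 16: ~+++++
~++~+~
++++~~
+~+~++
++~+~+
~+~++~
gen 17: ~+++++
~++++~
++~~+~
+~++++
++~+~+
~+~++~
gen 18: ~+++++
~+~++~
+~+++~
+~~+++
++~+~+
~+~++~
gen 19: ~+++++
~+~++~
+~+++~
+~++++
+~+~~+
~++++~
gen 20: ~+++++
~+~++~
+~+~+~
+~~~~+
+~++~+
~++++~
gen 21: ~+~+++
~~+~+~
+~~~+~
+~~~~+
+~++~+
~++++~

18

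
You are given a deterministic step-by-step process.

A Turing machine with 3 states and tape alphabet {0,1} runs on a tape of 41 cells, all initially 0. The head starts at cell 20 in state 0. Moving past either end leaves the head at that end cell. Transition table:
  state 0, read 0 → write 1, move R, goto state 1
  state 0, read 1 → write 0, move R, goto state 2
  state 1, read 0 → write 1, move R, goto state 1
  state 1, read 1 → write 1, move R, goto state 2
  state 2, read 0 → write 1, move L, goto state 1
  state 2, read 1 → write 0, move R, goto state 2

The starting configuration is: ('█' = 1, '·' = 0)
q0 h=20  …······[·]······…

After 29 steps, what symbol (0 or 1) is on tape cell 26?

0) q0 h=20  …······[·]······…
1) q1 h=21  …·····█[·]······…
2) q1 h=22  …····██[·]······…
3) q1 h=23  …···███[·]······…
4) q1 h=24  …··████[·]······…
5) q1 h=25  …·█████[·]······…
6) q1 h=26  …██████[·]······…
7) q1 h=27  …██████[·]······…
8) q1 h=28  …██████[·]······…
9) q1 h=29  …██████[·]······…
10) q1 h=30  …██████[·]······…
11) q1 h=31  …██████[·]······…
12) q1 h=32  …██████[·]······…
13) q1 h=33  …██████[·]······…
14) q1 h=34  …██████[·]······|
15) q1 h=35  …██████[·]·····|
16) q1 h=36  …██████[·]····|
17) q1 h=37  …██████[·]···|
18) q1 h=38  …██████[·]··|
19) q1 h=39  …██████[·]·|
20) q1 h=40  …██████[·]|
21) q1 h=40  …██████[█]|
22) q2 h=40  …██████[█]|
23) q2 h=40  …██████[·]|
24) q1 h=39  …██████[█]█|
25) q2 h=40  …██████[█]|
26) q2 h=40  …██████[·]|
27) q1 h=39  …██████[█]█|
28) q2 h=40  …██████[█]|
29) q2 h=40  …██████[·]|

1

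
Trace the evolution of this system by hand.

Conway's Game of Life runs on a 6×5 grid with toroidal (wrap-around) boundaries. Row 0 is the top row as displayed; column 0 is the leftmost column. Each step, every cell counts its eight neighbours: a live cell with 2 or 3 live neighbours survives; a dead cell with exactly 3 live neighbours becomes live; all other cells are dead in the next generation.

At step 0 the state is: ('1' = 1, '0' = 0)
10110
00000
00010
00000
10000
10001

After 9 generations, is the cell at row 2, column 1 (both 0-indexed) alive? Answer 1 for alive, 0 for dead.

k=0  10110
00000
00010
00000
10000
10001
k=1  11010
00111
00000
00000
10001
10010
k=2  11000
11111
00010
00000
10001
00110
k=3  00000
00010
11010
00001
00011
00110
k=4  00110
00101
10110
00100
00101
00111
k=5  01000
00001
00101
00101
01101
01001
k=6  00000
10010
10001
00101
01101
01010
k=7  00101
10000
11000
00101
01001
11010
k=8  00111
10001
11001
00111
01001
01010
k=9  01100
00100
01100
00100
01001
01000

1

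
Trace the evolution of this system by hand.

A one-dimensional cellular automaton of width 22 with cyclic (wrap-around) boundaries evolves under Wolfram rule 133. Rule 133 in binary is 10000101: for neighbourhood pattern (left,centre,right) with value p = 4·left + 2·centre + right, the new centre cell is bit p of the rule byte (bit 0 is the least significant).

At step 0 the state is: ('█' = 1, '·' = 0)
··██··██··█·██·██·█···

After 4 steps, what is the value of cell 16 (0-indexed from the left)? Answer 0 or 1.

0) ··██··██··█·██·██·█···
1) █·········█·······█·██
2) ··███████·█·█████·█··█
3) ···█████··█··███··█··█
4) ·█··███···█···█···█··█

0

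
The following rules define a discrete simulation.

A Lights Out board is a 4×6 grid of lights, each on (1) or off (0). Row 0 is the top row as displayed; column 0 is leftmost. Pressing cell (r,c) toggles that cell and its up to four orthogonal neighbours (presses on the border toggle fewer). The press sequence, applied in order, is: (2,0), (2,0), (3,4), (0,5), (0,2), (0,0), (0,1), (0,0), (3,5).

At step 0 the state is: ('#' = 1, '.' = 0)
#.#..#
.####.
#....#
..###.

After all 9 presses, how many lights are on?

10

gen 0: #.#..#
.####.
#....#
..###.
gen 1: #.#..#
#####.
.#...#
#.###.
gen 2: #.#..#
.####.
#....#
..###.
gen 3: #.#..#
.####.
#...##
..#..#
gen 4: #.#.#.
.#####
#...##
..#..#
gen 5: ##.##.
.#.###
#...##
..#..#
gen 6: ...##.
##.###
#...##
..#..#
gen 7: #####.
#..###
#...##
..#..#
gen 8: ..###.
...###
#...##
..#..#
gen 9: ..###.
...###
#...#.
..#.#.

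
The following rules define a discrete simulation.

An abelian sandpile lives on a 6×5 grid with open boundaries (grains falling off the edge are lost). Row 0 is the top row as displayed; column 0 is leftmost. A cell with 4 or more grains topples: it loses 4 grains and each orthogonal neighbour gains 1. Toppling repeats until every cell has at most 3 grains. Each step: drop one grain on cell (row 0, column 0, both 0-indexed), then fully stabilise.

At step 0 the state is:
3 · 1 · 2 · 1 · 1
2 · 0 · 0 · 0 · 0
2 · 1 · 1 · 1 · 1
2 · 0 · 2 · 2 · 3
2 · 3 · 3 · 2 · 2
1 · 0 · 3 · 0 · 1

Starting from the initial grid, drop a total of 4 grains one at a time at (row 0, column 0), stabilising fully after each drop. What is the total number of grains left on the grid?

44

k=0  3 · 1 · 2 · 1 · 1
2 · 0 · 0 · 0 · 0
2 · 1 · 1 · 1 · 1
2 · 0 · 2 · 2 · 3
2 · 3 · 3 · 2 · 2
1 · 0 · 3 · 0 · 1
k=1  0 · 2 · 2 · 1 · 1
3 · 0 · 0 · 0 · 0
2 · 1 · 1 · 1 · 1
2 · 0 · 2 · 2 · 3
2 · 3 · 3 · 2 · 2
1 · 0 · 3 · 0 · 1
k=2  1 · 2 · 2 · 1 · 1
3 · 0 · 0 · 0 · 0
2 · 1 · 1 · 1 · 1
2 · 0 · 2 · 2 · 3
2 · 3 · 3 · 2 · 2
1 · 0 · 3 · 0 · 1
k=3  2 · 2 · 2 · 1 · 1
3 · 0 · 0 · 0 · 0
2 · 1 · 1 · 1 · 1
2 · 0 · 2 · 2 · 3
2 · 3 · 3 · 2 · 2
1 · 0 · 3 · 0 · 1
k=4  3 · 2 · 2 · 1 · 1
3 · 0 · 0 · 0 · 0
2 · 1 · 1 · 1 · 1
2 · 0 · 2 · 2 · 3
2 · 3 · 3 · 2 · 2
1 · 0 · 3 · 0 · 1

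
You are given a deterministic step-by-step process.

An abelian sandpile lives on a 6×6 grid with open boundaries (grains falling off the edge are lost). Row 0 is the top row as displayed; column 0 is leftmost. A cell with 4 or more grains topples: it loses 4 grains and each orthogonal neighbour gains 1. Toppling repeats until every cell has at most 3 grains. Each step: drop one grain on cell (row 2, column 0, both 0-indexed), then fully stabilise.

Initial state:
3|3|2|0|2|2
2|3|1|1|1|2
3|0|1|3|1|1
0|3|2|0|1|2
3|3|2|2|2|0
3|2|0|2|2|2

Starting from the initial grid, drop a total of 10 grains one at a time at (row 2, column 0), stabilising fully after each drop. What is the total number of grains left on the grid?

58

k=0  3|3|2|0|2|2
2|3|1|1|1|2
3|0|1|3|1|1
0|3|2|0|1|2
3|3|2|2|2|0
3|2|0|2|2|2
k=1  3|3|2|0|2|2
3|3|1|1|1|2
0|1|1|3|1|1
1|3|2|0|1|2
3|3|2|2|2|0
3|2|0|2|2|2
k=2  3|3|2|0|2|2
3|3|1|1|1|2
1|1|1|3|1|1
1|3|2|0|1|2
3|3|2|2|2|0
3|2|0|2|2|2
k=3  3|3|2|0|2|2
3|3|1|1|1|2
2|1|1|3|1|1
1|3|2|0|1|2
3|3|2|2|2|0
3|2|0|2|2|2
k=4  3|3|2|0|2|2
3|3|1|1|1|2
3|1|1|3|1|1
1|3|2|0|1|2
3|3|2|2|2|0
3|2|0|2|2|2
k=5  1|1|3|0|2|2
2|1|2|1|1|2
1|3|1|3|1|1
2|3|2|0|1|2
3|3|2|2|2|0
3|2|0|2|2|2
k=6  1|1|3|0|2|2
2|1|2|1|1|2
2|3|1|3|1|1
2|3|2|0|1|2
3|3|2|2|2|0
3|2|0|2|2|2
k=7  1|1|3|0|2|2
2|1|2|1|1|2
3|3|1|3|1|1
2|3|2|0|1|2
3|3|2|2|2|0
3|2|0|2|2|2
k=8  1|1|3|0|2|2
3|2|2|1|1|2
2|1|2|3|1|1
1|2|3|0|1|2
2|2|3|2|2|0
1|0|1|2|2|2
k=9  1|1|3|0|2|2
3|2|2|1|1|2
3|1|2|3|1|1
1|2|3|0|1|2
2|2|3|2|2|0
1|0|1|2|2|2
k=10  2|1|3|0|2|2
0|3|2|1|1|2
1|2|2|3|1|1
2|2|3|0|1|2
2|2|3|2|2|0
1|0|1|2|2|2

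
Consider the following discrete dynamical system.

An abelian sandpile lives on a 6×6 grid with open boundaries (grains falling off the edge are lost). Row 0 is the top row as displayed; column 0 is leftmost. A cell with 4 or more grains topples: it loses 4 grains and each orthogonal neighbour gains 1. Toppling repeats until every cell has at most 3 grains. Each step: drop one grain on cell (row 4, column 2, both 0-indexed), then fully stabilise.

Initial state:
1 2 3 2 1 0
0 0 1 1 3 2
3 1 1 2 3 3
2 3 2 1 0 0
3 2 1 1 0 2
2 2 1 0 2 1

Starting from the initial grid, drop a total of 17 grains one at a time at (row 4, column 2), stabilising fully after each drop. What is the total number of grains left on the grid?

[0] 1 2 3 2 1 0
0 0 1 1 3 2
3 1 1 2 3 3
2 3 2 1 0 0
3 2 1 1 0 2
2 2 1 0 2 1
[1] 1 2 3 2 1 0
0 0 1 1 3 2
3 1 1 2 3 3
2 3 2 1 0 0
3 2 2 1 0 2
2 2 1 0 2 1
[2] 1 2 3 2 1 0
0 0 1 1 3 2
3 1 1 2 3 3
2 3 2 1 0 0
3 2 3 1 0 2
2 2 1 0 2 1
[3] 1 2 3 2 1 0
0 0 1 1 3 2
3 1 1 2 3 3
2 3 3 1 0 0
3 3 0 2 0 2
2 2 2 0 2 1
[4] 1 2 3 2 1 0
0 0 1 1 3 2
3 1 1 2 3 3
2 3 3 1 0 0
3 3 1 2 0 2
2 2 2 0 2 1
[5] 1 2 3 2 1 0
0 0 1 1 3 2
3 1 1 2 3 3
2 3 3 1 0 0
3 3 2 2 0 2
2 2 2 0 2 1
[6] 1 2 3 2 1 0
0 0 1 1 3 2
3 1 1 2 3 3
2 3 3 1 0 0
3 3 3 2 0 2
2 2 2 0 2 1
[7] 1 2 3 2 1 0
1 0 1 1 3 2
0 3 2 2 3 3
1 2 1 2 0 0
1 2 2 3 0 2
3 3 3 0 2 1
[8] 1 2 3 2 1 0
1 0 1 1 3 2
0 3 2 2 3 3
1 2 1 2 0 0
1 2 3 3 0 2
3 3 3 0 2 1
[9] 1 2 3 2 1 0
1 0 1 1 3 2
0 3 2 2 3 3
1 3 2 3 0 0
3 0 3 0 1 2
0 2 1 2 2 1
[10] 1 2 3 2 1 0
1 0 1 1 3 2
0 3 2 2 3 3
1 3 3 3 0 0
3 1 0 1 1 2
0 2 2 2 2 1
[11] 1 2 3 2 1 0
1 0 1 1 3 2
0 3 2 2 3 3
1 3 3 3 0 0
3 1 1 1 1 2
0 2 2 2 2 1
[12] 1 2 3 2 1 0
1 0 1 1 3 2
0 3 2 2 3 3
1 3 3 3 0 0
3 1 2 1 1 2
0 2 2 2 2 1
[13] 1 2 3 2 1 0
1 0 1 1 3 2
0 3 2 2 3 3
1 3 3 3 0 0
3 1 3 1 1 2
0 2 2 2 2 1
[14] 1 2 3 2 2 1
1 1 2 3 1 0
1 1 1 1 2 1
2 1 3 1 2 1
3 3 1 3 1 2
0 2 3 2 2 1
[15] 1 2 3 2 2 1
1 1 2 3 1 0
1 1 1 1 2 1
2 1 3 1 2 1
3 3 2 3 1 2
0 2 3 2 2 1
[16] 1 2 3 2 2 1
1 1 2 3 1 0
1 1 1 1 2 1
2 1 3 1 2 1
3 3 3 3 1 2
0 2 3 2 2 1
[17] 1 2 3 2 2 1
1 1 2 3 1 0
1 1 2 1 2 1
3 3 1 3 2 1
0 3 0 2 2 2
2 0 3 0 3 1

58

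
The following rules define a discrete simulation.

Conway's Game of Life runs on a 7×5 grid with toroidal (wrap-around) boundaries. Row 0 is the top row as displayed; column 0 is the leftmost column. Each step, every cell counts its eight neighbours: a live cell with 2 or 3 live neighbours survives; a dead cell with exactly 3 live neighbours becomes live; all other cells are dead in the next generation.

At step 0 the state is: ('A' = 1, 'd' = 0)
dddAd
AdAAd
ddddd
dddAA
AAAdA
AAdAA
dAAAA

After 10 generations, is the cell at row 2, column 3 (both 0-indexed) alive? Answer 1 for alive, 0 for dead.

t=0: dddAd
AdAAd
ddddd
dddAA
AAAdA
AAdAA
dAAAA
t=1: Adddd
ddAAA
ddAdd
dAAAA
ddddd
ddddd
dAddd
t=2: AAAAA
dAAAA
Adddd
dAAAd
ddAAd
ddddd
ddddd
t=3: ddddd
ddddd
Adddd
dAdAA
dAdAd
ddddd
AAAAA
t=4: AAAAA
ddddd
AdddA
dAdAA
AddAA
ddddd
AAAAA
t=5: ddddd
ddAdd
AddAA
dAAdd
AdAAd
ddddd
ddddd
t=6: ddddd
dddAA
AddAA
ddddd
ddAAd
ddddd
ddddd
t=7: ddddd
AddAd
AddAd
ddAdd
ddddd
ddddd
ddddd
t=8: ddddd
ddddd
dAAAd
ddddd
ddddd
ddddd
ddddd
t=9: ddddd
ddAdd
ddAdd
ddAdd
ddddd
ddddd
ddddd
t=10: ddddd
ddddd
dAAAd
ddddd
ddddd
ddddd
ddddd

1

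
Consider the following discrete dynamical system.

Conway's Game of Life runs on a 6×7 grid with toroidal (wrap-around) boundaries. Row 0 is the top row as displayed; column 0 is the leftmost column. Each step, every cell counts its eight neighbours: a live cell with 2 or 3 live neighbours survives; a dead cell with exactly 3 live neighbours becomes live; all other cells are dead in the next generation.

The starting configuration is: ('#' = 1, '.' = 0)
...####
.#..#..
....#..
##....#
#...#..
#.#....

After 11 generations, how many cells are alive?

gen 0: ...####
.#..#..
....#..
##....#
#...#..
#.#....
gen 1: #######
.......
.#...#.
##...##
.......
##.....
gen 2: ..#####
...#...
.#...#.
##...##
.......
...###.
gen 3: ..#...#
...#..#
.##.##.
##...##
#......
..#...#
gen 4: #.##.##
##.##.#
.####..
..#.##.
.....#.
##....#
gen 5: ...#...
.......
......#
.##..#.
##..##.
.##.#..
gen 6: ..##...
.......
.......
.##.##.
#...###
###.##.
gen 7: ..###..
.......
.......
##.##..
.......
#.#....
gen 8: .###...
...#...
.......
.......
#.##...
.##....
gen 9: .#.#...
...#...
.......
.......
..##...
#......
gen 10: ..#....
..#....
.......
.......
.......
.#.#...
gen 11: .###...
.......
.......
.......
.......
..#....

4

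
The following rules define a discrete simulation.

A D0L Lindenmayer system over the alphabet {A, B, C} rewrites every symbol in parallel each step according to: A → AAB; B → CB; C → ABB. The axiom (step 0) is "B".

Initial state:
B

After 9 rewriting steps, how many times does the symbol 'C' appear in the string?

gen 0: B
gen 1: CB
gen 2: ABBCB
gen 3: AABCBCBABBCB
gen 4: AABAABCBABBCBABBCBAABCBCBABBCB
gen 5: AABAABCBAABAABCBABBCBAABCBCBABBCBAABCBCBABBCBAABAABCBABBCBABBCBAABCBCBABBCB
gen 6: AABAABCBAABAABCBABBCBAABAABCBAABAABCBABBCBAABCBCBABBCBAABA…BBCBAABCBCBABBCBAABCBCBABBCBAABAABCBABBCBABBCBAABCBCBABBCB  (len 189)
gen 7: AABAABCBAABAABCBABBCBAABAABCBAABAABCBABBCBAABCBCBABBCBAABA…BBCBAABCBCBABBCBAABCBCBABBCBAABAABCBABBCBABBCBAABCBCBABBCB  (len 477)
gen 8: AABAABCBAABAABCBABBCBAABAABCBAABAABCBABBCBAABCBCBABBCBAABA…BBCBAABCBCBABBCBAABCBCBABBCBAABAABCBABBCBABBCBAABCBCBABBCB  (len 1206)
gen 9: AABAABCBAABAABCBABBCBAABAABCBAABAABCBABBCBAABCBCBABBCBAABA…BBCBAABCBCBABBCBAABCBCBABBCBAABAABCBABBCBABBCBAABCBCBABBCB  (len 3051)

567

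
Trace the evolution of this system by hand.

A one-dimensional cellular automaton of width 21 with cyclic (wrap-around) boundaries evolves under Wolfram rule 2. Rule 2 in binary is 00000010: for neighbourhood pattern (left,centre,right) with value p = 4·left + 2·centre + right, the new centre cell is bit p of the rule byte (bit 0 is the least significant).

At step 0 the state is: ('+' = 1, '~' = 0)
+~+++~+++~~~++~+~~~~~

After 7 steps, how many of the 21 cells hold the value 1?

2

0) +~+++~+++~~~++~+~~~~~
1) ~~~~~~~~~~~+~~~~~~~~+
2) ~~~~~~~~~~+~~~~~~~~+~
3) ~~~~~~~~~+~~~~~~~~+~~
4) ~~~~~~~~+~~~~~~~~+~~~
5) ~~~~~~~+~~~~~~~~+~~~~
6) ~~~~~~+~~~~~~~~+~~~~~
7) ~~~~~+~~~~~~~~+~~~~~~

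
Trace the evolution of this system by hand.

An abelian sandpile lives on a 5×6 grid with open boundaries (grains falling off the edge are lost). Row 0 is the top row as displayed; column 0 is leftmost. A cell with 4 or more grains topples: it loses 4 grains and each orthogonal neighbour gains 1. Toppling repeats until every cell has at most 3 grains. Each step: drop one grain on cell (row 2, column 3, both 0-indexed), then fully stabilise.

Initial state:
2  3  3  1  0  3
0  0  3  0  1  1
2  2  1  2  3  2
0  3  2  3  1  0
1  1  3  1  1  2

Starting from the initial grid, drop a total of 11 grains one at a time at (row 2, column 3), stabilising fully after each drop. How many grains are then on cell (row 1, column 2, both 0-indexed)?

step 0: 2  3  3  1  0  3
0  0  3  0  1  1
2  2  1  2  3  2
0  3  2  3  1  0
1  1  3  1  1  2
step 1: 2  3  3  1  0  3
0  0  3  0  1  1
2  2  1  3  3  2
0  3  2  3  1  0
1  1  3  1  1  2
step 2: 2  3  3  1  0  3
0  0  3  1  2  1
2  2  2  2  0  3
0  3  3  0  3  0
1  1  3  2  1  2
step 3: 2  3  3  1  0  3
0  0  3  1  2  1
2  2  2  3  0  3
0  3  3  0  3  0
1  1  3  2  1  2
step 4: 2  3  3  1  0  3
0  0  3  2  2  1
2  2  3  0  1  3
0  3  3  1  3  0
1  1  3  2  1  2
step 5: 2  3  3  1  0  3
0  0  3  2  2  1
2  2  3  1  1  3
0  3  3  1  3  0
1  1  3  2  1  2
step 6: 2  3  3  1  0  3
0  0  3  2  2  1
2  2  3  2  1  3
0  3  3  1  3  0
1  1  3  2  1  2
step 7: 2  3  3  1  0  3
0  0  3  2  2  1
2  2  3  3  1  3
0  3  3  1  3  0
1  1  3  2  1  2
step 8: 3  0  1  3  0  3
0  3  2  0  3  1
3  0  3  2  2  3
1  1  2  3  3  0
1  3  0  3  1  2
step 9: 3  0  1  3  0  3
0  3  2  0  3  1
3  0  3  3  2  3
1  1  2  3  3  0
1  3  0  3  1  2
step 10: 3  0  1  3  1  3
0  3  3  2  0  3
3  1  1  3  2  0
1  2  0  3  1  2
1  3  2  0  3  2
step 11: 3  0  1  3  1  3
0  3  3  3  0  3
3  1  2  1  3  0
1  2  1  0  2  2
1  3  2  1  3  2

3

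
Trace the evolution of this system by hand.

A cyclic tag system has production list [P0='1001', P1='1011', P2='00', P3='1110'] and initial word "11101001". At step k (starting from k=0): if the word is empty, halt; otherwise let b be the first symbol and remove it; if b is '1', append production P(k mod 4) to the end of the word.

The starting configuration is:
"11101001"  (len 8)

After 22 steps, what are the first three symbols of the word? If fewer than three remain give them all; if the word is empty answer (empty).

[0] "11101001"  (len 8)
[1] "11010011001"  (len 11)
[2] "10100110011011"  (len 14)
[3] "010011001101100"  (len 15)
[4] "10011001101100"  (len 14)
[5] "00110011011001001"  (len 17)
[6] "0110011011001001"  (len 16)
[7] "110011011001001"  (len 15)
[8] "100110110010011110"  (len 18)
[9] "001101100100111101001"  (len 21)
[10] "01101100100111101001"  (len 20)
[11] "1101100100111101001"  (len 19)
[12] "1011001001111010011110"  (len 22)
[13] "0110010011110100111101001"  (len 25)
[14] "110010011110100111101001"  (len 24)
[15] "1001001111010011110100100"  (len 25)
[16] "0010011110100111101001001110"  (len 28)
[17] "010011110100111101001001110"  (len 27)
[18] "10011110100111101001001110"  (len 26)
[19] "001111010011110100100111000"  (len 27)
[20] "01111010011110100100111000"  (len 26)
[21] "1111010011110100100111000"  (len 25)
[22] "1110100111101001001110001011"  (len 28)

111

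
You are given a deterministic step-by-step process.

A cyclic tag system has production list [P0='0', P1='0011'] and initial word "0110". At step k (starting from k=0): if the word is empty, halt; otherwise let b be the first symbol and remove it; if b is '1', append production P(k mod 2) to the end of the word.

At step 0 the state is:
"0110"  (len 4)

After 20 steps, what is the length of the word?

[0] "0110"  (len 4)
[1] "110"  (len 3)
[2] "100011"  (len 6)
[3] "000110"  (len 6)
[4] "00110"  (len 5)
[5] "0110"  (len 4)
[6] "110"  (len 3)
[7] "100"  (len 3)
[8] "000011"  (len 6)
[9] "00011"  (len 5)
[10] "0011"  (len 4)
[11] "011"  (len 3)
[12] "11"  (len 2)
[13] "10"  (len 2)
[14] "00011"  (len 5)
[15] "0011"  (len 4)
[16] "011"  (len 3)
[17] "11"  (len 2)
[18] "10011"  (len 5)
[19] "00110"  (len 5)
[20] "0110"  (len 4)

4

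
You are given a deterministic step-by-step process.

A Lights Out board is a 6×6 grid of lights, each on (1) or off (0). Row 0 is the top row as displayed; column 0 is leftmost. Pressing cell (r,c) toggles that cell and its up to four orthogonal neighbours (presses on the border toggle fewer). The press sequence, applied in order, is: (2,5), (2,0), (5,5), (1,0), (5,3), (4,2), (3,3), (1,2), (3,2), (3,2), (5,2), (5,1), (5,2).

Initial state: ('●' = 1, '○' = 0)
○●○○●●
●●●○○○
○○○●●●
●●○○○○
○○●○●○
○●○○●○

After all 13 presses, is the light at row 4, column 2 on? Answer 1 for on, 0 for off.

0) ○●○○●●
●●●○○○
○○○●●●
●●○○○○
○○●○●○
○●○○●○
1) ○●○○●●
●●●○○●
○○○●○○
●●○○○●
○○●○●○
○●○○●○
2) ○●○○●●
○●●○○●
●●○●○○
○●○○○●
○○●○●○
○●○○●○
3) ○●○○●●
○●●○○●
●●○●○○
○●○○○●
○○●○●●
○●○○○●
4) ●●○○●●
●○●○○●
○●○●○○
○●○○○●
○○●○●●
○●○○○●
5) ●●○○●●
●○●○○●
○●○●○○
○●○○○●
○○●●●●
○●●●●●
6) ●●○○●●
●○●○○●
○●○●○○
○●●○○●
○●○○●●
○●○●●●
7) ●●○○●●
●○●○○●
○●○○○○
○●○●●●
○●○●●●
○●○●●●
8) ●●●○●●
●●○●○●
○●●○○○
○●○●●●
○●○●●●
○●○●●●
9) ●●●○●●
●●○●○●
○●○○○○
○○●○●●
○●●●●●
○●○●●●
10) ●●●○●●
●●○●○●
○●●○○○
○●○●●●
○●○●●●
○●○●●●
11) ●●●○●●
●●○●○●
○●●○○○
○●○●●●
○●●●●●
○○●○●●
12) ●●●○●●
●●○●○●
○●●○○○
○●○●●●
○○●●●●
●●○○●●
13) ●●●○●●
●●○●○●
○●●○○○
○●○●●●
○○○●●●
●○●●●●

0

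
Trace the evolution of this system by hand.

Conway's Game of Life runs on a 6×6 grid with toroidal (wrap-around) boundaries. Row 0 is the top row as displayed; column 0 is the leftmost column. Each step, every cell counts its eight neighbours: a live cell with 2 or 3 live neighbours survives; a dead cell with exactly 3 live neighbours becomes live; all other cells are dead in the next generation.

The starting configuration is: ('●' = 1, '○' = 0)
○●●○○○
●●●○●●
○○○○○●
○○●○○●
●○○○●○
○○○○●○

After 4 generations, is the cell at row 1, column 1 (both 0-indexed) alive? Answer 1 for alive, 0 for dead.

0

k=0  ○●●○○○
●●●○●●
○○○○○●
○○●○○●
●○○○●○
○○○○●○
k=1  ○○●○●○
○○●●●●
○○●●○○
●○○○●●
○○○●●○
○●○●○●
k=2  ●●○○○○
○●○○○●
●●●○○○
○○●○○●
○○●●○○
○○○○○●
k=3  ○●○○○●
○○○○○●
○○●○○●
●○○○○○
○○●●●○
●●●○○○
k=4  ○●●○○●
○○○○●●
●○○○○●
○●●○●●
●○●●○●
●○○○●●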